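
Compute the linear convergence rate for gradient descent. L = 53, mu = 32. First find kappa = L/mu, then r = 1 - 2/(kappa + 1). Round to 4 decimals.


Step 1: Compute the condition number.
kappa = L/mu = 53/32 = 1.6563
Step 2: Compute the convergence rate.
r = 1 - 2/(kappa + 1) = 1 - 2*mu/(L + mu) = (L - mu)/(L + mu) = 21/85 = 0.2471


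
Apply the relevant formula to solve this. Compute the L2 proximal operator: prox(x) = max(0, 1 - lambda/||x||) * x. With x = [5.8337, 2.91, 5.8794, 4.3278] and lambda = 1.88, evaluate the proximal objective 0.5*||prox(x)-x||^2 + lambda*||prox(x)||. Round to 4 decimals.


Step 1: Compute ||x||.
||x|| = 9.7876
Step 2: Compute scaling factor.
scale = max(0, 1 - 1.88/9.7876) = 0.8079
Step 3: prox(x) = [4.7132, 2.351, 4.7501, 3.4965]
||prox(x)|| = 7.9076
Step 4: Proximal objective.
0.5*||prox-x||^2 = 1.7672
lambda*||prox|| = 14.8663
Total = 16.6335


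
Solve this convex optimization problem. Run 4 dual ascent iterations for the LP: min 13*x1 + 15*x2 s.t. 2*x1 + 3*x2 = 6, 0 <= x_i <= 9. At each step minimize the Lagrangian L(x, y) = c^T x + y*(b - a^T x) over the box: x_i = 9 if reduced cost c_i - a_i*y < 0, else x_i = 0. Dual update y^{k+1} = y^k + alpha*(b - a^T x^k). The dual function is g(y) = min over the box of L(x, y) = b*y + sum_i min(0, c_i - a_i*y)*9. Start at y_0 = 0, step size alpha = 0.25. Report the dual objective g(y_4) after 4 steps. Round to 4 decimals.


Dual ascent for LP: min 13*x1 + 15*x2, 2*x1 + 3*x2 = 6, 0 <= x_i <= 9
Step 1: y^k = 0.0, reduced costs: (13.0, 15.0)
  x^k = (0.0, 0.0), subgradient = b - a^T x = 6.0
  y^{k+1} = 0.0 + 0.25*6.0 = 1.5
Step 2: y^k = 1.5, reduced costs: (10.0, 10.5)
  x^k = (0.0, 0.0), subgradient = b - a^T x = 6.0
  y^{k+1} = 1.5 + 0.25*6.0 = 3.0
Step 3: y^k = 3.0, reduced costs: (7.0, 6.0)
  x^k = (0.0, 0.0), subgradient = b - a^T x = 6.0
  y^{k+1} = 3.0 + 0.25*6.0 = 4.5
Step 4: y^k = 4.5, reduced costs: (4.0, 1.5)
  x^k = (0.0, 0.0), subgradient = b - a^T x = 6.0
  y^{k+1} = 4.5 + 0.25*6.0 = 6.0
Dual objective at y_4 = 6.0: reduced costs (1.0, -3.0), box minimizer x = (0.0, 9.0)
g(y_4) = b*y + (c1 - a1*y)*x1 + (c2 - a2*y)*x2 = 6*6.0 + 1.0*0.0 + (-3.0)*9.0 = 36.0 + 0.0 - 27.0 = 9.0


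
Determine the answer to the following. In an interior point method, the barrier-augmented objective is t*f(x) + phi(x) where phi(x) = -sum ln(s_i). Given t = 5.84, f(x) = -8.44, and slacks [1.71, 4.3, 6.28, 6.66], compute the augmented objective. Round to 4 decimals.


Step 1: Compute log-barrier.
ln values: [0.5365, 1.4586, 1.8374, 1.8961]
phi = -(0.5365 + 1.4586 + 1.8374 + 1.8961) = -5.7286
Step 2: Compute augmented objective.
t*f(x) = 5.84*-8.44 = -49.2896
Total = -49.2896 - 5.7286 = -55.0182


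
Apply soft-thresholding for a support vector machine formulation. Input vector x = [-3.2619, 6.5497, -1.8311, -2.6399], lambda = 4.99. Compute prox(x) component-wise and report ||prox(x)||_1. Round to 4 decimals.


Soft-thresholding with lambda = 4.99:
prox(-3.2619) = sign(-3.2619)*max(|-3.2619| - 4.99, 0) = 0.0
prox(6.5497) = sign(6.5497)*max(|6.5497| - 4.99, 0) = 1.5597
prox(-1.8311) = sign(-1.8311)*max(|-1.8311| - 4.99, 0) = 0.0
prox(-2.6399) = sign(-2.6399)*max(|-2.6399| - 4.99, 0) = 0.0
prox(x) = [0.0, 1.5597, 0.0, 0.0]
||prox(x)||_1 = 0.0 + 1.5597 + 0.0 + 0.0 = 1.5597


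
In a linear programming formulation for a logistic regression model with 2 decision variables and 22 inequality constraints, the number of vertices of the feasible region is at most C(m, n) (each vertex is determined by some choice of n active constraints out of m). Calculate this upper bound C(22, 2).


Each vertex corresponds to some choice of n active constraints out of m, so the number of vertices is at most C(m, n) = m! / (n!(m-n)!).
m = 22, n = 2
Numerator: 22 * 21
Denominator: 2! = 2
C(22, 2) = 231


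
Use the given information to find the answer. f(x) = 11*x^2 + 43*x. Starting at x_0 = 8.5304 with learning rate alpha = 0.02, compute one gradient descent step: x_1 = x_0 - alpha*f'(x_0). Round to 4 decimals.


We compute the gradient at x_0 and apply the update.
f'(x) = 22*x + 43
f'(8.5304) = 22*8.5304 + 43 = 230.6688
x_1 = 8.5304 - 0.02*230.6688 = 3.917


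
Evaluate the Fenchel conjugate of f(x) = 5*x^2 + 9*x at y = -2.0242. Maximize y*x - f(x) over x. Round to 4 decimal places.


f*(y) = sup_x {y*x - a*x^2 - b*x} = sup_x {(y-b)*x - a*x^2}
FOC: (y - b) - 2a*x = 0 => x* = (y - b)/(2a)
x* = (-2.0242 - 9)/(2*5) = -1.1024
f*(-2.0242) = (y-b)^2/(4a) = (-2.0242 - 9)^2/(4*5)
= 121.533/20 = 6.0766


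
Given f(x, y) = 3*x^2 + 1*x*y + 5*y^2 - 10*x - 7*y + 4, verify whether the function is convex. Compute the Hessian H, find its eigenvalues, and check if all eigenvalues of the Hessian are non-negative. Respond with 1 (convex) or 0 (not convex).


The Hessian of f(x,y) = 3*x^2 + 1*x*y + 5*y^2 - 10*x - 7*y + 4 is:
H = [[6, 1], [1, 10]]
Trace = 6 + 10 = 16
Determinant = 6*10 - (1)^2 = 59
Discriminant = (16)^2 - 4*59 = 20.0
Eigenvalues: lambda_1 = 5.7639, lambda_2 = 10.2361
The function is convex.

1


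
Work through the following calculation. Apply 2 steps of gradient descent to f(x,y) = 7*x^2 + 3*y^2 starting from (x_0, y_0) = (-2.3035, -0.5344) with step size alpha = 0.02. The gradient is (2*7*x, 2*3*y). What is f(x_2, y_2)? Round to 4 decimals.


Gradient descent on f(x,y) = 7*x^2 + 3*y^2.
Starting point: (-2.3035, -0.5344), alpha = 0.02
Step 1: grad_x = 2*7*-2.3035 = -32.249, grad_y = 2*3*-0.5344 = -3.2064
  x_1 = -2.3035 - 0.02*-32.249 = -1.6585
  y_1 = -0.5344 - 0.02*-3.2064 = -0.4703
Step 2: grad_x = 2*7*-1.6585 = -23.2193, grad_y = 2*3*-0.4703 = -2.8216
  x_2 = -1.6585 - 0.02*-23.2193 = -1.1941
  y_2 = -0.4703 - 0.02*-2.8216 = -0.4138
f(-1.1941, -0.4138) = 7*(-1.1941)^2 + 3*(-0.4138)^2 = 10.4955


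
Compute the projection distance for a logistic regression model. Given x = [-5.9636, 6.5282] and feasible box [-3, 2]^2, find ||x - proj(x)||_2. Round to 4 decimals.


Project each component onto [-3, 2].
clip(-5.9636) = -3.0, clip(6.5282) = 2.0
Projection = [-3.0, 2.0]
Squared diffs: [8.7829, 20.5046]
Distance = sqrt(29.2875) = 5.4118


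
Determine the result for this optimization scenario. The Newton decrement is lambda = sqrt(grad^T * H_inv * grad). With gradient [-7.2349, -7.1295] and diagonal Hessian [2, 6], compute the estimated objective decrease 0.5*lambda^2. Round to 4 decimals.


Step 1: H is diagonal, so H^(-1) * g = [-3.6175, -1.1883].
Step 2: g^T H^(-1) g = sum_i g_i^2 / H_ii
  = (-7.2349)^2/2 + (-7.1295)^2/6
  = 26.1719 + 8.4716 = 34.6435
Step 3: Objective decrease = 0.5 * g^T H^(-1) g = 17.3218


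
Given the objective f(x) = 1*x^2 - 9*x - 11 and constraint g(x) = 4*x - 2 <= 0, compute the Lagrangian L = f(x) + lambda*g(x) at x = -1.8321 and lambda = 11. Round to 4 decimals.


Step 1: Evaluate f(x).
f(-1.8321) = 1*(-1.8321)^2 - 9*(-1.8321) - 11 = 8.8455
Step 2: Evaluate g(x).
g(-1.8321) = 4*-1.8321 - 2 = -9.3284
Step 3: Compute Lagrangian.
L = 8.8455 + 11*-9.3284 = -93.7669


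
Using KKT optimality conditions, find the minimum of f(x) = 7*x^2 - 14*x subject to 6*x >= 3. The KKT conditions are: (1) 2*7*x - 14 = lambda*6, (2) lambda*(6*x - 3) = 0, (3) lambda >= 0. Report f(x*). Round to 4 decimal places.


Step 1: Try lambda = 0 (constraint inactive).
Stationarity: 2*7*x - 14 = 0
x* = 14/(2*7) = 1.0
Check constraint: 6*1.0 = 6.0 >= 3 -- satisfied.
Step 2: Compute optimal value.
f(x*) = 7*1.0^2 - 14*1.0 = -7.0


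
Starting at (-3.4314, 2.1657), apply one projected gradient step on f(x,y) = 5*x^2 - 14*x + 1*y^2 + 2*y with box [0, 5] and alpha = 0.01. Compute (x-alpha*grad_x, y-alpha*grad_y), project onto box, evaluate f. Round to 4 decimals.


Step 1: Compute gradient at (-3.4314, 2.1657).
grad_x = 2*5*-3.4314 - 14 = -48.314
grad_y = 2*1*2.1657 + 2 = 6.3314
Step 2: Gradient step.
x_raw = -3.4314 - 0.01*-48.314 = -2.9483
y_raw = 2.1657 - 0.01*6.3314 = 2.1024
Step 3: Project onto [0, 5].
x_proj = clip(-2.9483) = 0.0
y_proj = clip(2.1024) = 2.1024
Step 4: Evaluate f.
f(0.0, 2.1024) = 8.6248


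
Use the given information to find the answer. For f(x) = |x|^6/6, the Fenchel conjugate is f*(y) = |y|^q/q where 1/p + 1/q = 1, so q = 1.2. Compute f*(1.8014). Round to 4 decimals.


The conjugate exponent q satisfies 1/p + 1/q = 1.
p = 6, so q = 6/(6 - 1) = 1.2
|y|^q = 1.8014^1.2 = 2.0264
f*(1.8014) = 2.0264 / 1.2 = 1.6887


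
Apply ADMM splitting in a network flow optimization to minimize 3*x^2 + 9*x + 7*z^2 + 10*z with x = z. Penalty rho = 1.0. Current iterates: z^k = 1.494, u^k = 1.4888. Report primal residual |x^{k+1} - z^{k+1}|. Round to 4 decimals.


ADMM iteration with rho = 1.0, z^k = 1.494, u^k = 1.4888
Step 1: x-update.
Minimize 3*x^2 + 9*x + (1.0/2)*(x - 1.494 + 1.4888)^2
FOC: (2*3 + 1.0)*x = -9 + 1.0*(1.494 - 1.4888)
x^{k+1} = -1.285
Step 2: z-update.
Minimize 7*z^2 + 10*z + (1.0/2)*(-1.285 - z + 1.4888)^2
FOC: (2*7 + 1.0)*z = -10 + 1.0*(-1.285 + 1.4888)
z^{k+1} = -0.6531
Step 3: u-update.
u^{k+1} = 1.4888 - 1.285 + 0.6531 = 0.8569
Step 4: Primal residual = |-1.285 + 0.6531| = 0.6319


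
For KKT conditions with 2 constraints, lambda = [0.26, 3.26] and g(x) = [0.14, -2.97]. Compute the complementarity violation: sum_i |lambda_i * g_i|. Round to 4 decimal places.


KKT complementary slackness check:
lambda_1 * g_1 = 0.26 * 0.14 = 0.0364
lambda_2 * g_2 = 3.26 * -2.97 = -9.6822
Total violation = 0.0364 + 9.6822 = 9.7186


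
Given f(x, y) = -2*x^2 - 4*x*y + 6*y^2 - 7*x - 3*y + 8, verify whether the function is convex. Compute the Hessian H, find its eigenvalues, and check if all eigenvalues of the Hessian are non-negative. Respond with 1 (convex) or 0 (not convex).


The Hessian of f(x,y) = -2*x^2 - 4*x*y + 6*y^2 - 7*x - 3*y + 8 is:
H = [[-4, -4], [-4, 12]]
Trace = -4 + 12 = 8
Determinant = -4*12 - (-4)^2 = -64
Discriminant = (8)^2 - 4*-64 = 320.0
Eigenvalues: lambda_1 = -4.9443, lambda_2 = 12.9443
The function is not convex.

0


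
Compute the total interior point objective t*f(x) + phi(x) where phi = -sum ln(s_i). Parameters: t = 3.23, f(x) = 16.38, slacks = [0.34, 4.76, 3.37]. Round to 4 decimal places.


Step 1: Compute log-barrier.
ln values: [-1.0788, 1.5602, 1.2149]
phi = -(-1.0788 + 1.5602 + 1.2149) = -1.6964
Step 2: Compute augmented objective.
t*f(x) = 3.23*16.38 = 52.9074
Total = 52.9074 - 1.6964 = 51.211


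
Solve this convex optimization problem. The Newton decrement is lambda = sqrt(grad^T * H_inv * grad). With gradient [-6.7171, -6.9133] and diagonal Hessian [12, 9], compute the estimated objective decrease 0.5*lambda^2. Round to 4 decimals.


Step 1: H is diagonal, so H^(-1) * g = [-0.5598, -0.7681].
Step 2: g^T H^(-1) g = sum_i g_i^2 / H_ii
  = (-6.7171)^2/12 + (-6.9133)^2/9
  = 3.76 + 5.3104 = 9.0704
Step 3: Objective decrease = 0.5 * g^T H^(-1) g = 4.5352


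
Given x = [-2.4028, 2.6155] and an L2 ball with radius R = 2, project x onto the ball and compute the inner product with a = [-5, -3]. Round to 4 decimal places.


Step 1: Compute ||x|| (intermediates to 6 decimals).
||x|| = sqrt((-2.4028)^2 + 2.6155^2) = 3.55166
Step 2: Project.
Since ||x|| > R, scale = R/||x|| = 2/3.55166 = 0.563117, proj(x) = scale * x
proj(x) = [-1.353058, 1.472833]
Step 3: Dot product.
a^T * proj(x) = -5*(-1.353058) - 3*1.472833 = 2.3468


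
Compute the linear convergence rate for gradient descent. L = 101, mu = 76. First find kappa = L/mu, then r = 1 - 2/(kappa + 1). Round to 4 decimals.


Step 1: Compute the condition number.
kappa = L/mu = 101/76 = 1.3289
Step 2: Compute the convergence rate.
r = 1 - 2/(kappa + 1) = 1 - 2*mu/(L + mu) = (L - mu)/(L + mu) = 25/177 = 0.1412


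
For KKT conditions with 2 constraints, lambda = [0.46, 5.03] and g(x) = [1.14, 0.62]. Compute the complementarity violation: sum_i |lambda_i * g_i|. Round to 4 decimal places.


KKT complementary slackness check:
lambda_1 * g_1 = 0.46 * 1.14 = 0.5244
lambda_2 * g_2 = 5.03 * 0.62 = 3.1186
Total violation = 0.5244 + 3.1186 = 3.643


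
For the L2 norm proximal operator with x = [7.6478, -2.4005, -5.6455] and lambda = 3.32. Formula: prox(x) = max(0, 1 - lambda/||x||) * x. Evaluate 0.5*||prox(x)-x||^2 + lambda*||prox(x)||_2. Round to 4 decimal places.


Step 1: Compute ||x||.
||x|| = 9.8042
Step 2: Compute scaling factor.
scale = max(0, 1 - 3.32/9.8042) = 0.6614
Step 3: prox(x) = [5.058, -1.5876, -3.7338]
||prox(x)|| = 6.4842
Step 4: Proximal objective.
0.5*||prox-x||^2 = 5.5112
lambda*||prox|| = 21.5275
Total = 27.0388


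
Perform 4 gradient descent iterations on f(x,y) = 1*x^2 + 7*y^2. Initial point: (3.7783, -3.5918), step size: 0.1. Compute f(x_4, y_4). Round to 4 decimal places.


Gradient descent on f(x,y) = 1*x^2 + 7*y^2.
Starting point: (3.7783, -3.5918), alpha = 0.1
Step 1: grad_x = 2*1*3.7783 = 7.5566, grad_y = 2*7*-3.5918 = -50.2852
  x_1 = 3.7783 - 0.1*7.5566 = 3.0226
  y_1 = -3.5918 - 0.1*-50.2852 = 1.4367
Step 2: grad_x = 2*1*3.0226 = 6.0453, grad_y = 2*7*1.4367 = 20.1141
  x_2 = 3.0226 - 0.1*6.0453 = 2.4181
  y_2 = 1.4367 - 0.1*20.1141 = -0.5747
Step 3: grad_x = 2*1*2.4181 = 4.8362, grad_y = 2*7*-0.5747 = -8.0456
  x_3 = 2.4181 - 0.1*4.8362 = 1.9345
  y_3 = -0.5747 - 0.1*-8.0456 = 0.2299
Step 4: grad_x = 2*1*1.9345 = 3.869, grad_y = 2*7*0.2299 = 3.2183
  x_4 = 1.9345 - 0.1*3.869 = 1.5476
  y_4 = 0.2299 - 0.1*3.2183 = -0.092
f(1.5476, -0.092) = 1*1.5476^2 + 7*(-0.092)^2 = 2.4542


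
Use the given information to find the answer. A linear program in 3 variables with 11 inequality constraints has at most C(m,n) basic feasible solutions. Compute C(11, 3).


Each vertex corresponds to some choice of n active constraints out of m, so the number of vertices is at most C(m, n) = m! / (n!(m-n)!).
m = 11, n = 3
Numerator: 11 * 10 * 9
Denominator: 3! = 6
C(11, 3) = 165


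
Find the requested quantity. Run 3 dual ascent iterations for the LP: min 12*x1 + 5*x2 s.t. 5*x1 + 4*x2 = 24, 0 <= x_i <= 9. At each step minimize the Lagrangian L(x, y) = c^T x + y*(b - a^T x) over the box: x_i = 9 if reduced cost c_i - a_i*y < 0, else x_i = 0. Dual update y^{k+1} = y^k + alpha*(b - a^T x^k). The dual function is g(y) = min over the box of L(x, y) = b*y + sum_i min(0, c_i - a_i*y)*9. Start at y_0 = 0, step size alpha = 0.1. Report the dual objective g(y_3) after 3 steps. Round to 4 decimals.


Dual ascent for LP: min 12*x1 + 5*x2, 5*x1 + 4*x2 = 24, 0 <= x_i <= 9
Step 1: y^k = 0.0, reduced costs: (12.0, 5.0)
  x^k = (0.0, 0.0), subgradient = b - a^T x = 24.0
  y^{k+1} = 0.0 + 0.1*24.0 = 2.4
Step 2: y^k = 2.4, reduced costs: (0.0, -4.6)
  x^k = (0.0, 9.0), subgradient = b - a^T x = -12.0
  y^{k+1} = 2.4 + 0.1*-12.0 = 1.2
Step 3: y^k = 1.2, reduced costs: (6.0, 0.2)
  x^k = (0.0, 0.0), subgradient = b - a^T x = 24.0
  y^{k+1} = 1.2 + 0.1*24.0 = 3.6
Dual objective at y_3 = 3.6: reduced costs (-6.0, -9.4), box minimizer x = (9.0, 9.0)
g(y_3) = b*y + (c1 - a1*y)*x1 + (c2 - a2*y)*x2 = 24*3.6 + (-6.0)*9.0 + (-9.4)*9.0 = 86.4 - 54.0 - 84.6 = -52.2


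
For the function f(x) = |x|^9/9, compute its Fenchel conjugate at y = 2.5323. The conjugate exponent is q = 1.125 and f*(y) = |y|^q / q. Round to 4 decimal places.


The conjugate exponent q satisfies 1/p + 1/q = 1.
p = 9, so q = 9/(9 - 1) = 1.125
|y|^q = 2.5323^1.125 = 2.8442
f*(2.5323) = 2.8442 / 1.125 = 2.5281


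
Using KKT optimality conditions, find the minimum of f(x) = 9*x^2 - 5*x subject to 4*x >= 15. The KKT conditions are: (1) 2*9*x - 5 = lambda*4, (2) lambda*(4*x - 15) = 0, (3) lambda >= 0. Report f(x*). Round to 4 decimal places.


Step 1: Try lambda = 0 (constraint inactive).
x_unc = 5/(2*9) = 0.2778
Check: 4*0.2778 = 1.1112 < 15 -- violated!
Step 2: Constraint must be active: 4*x = 15
x* = 15/4 = 3.75
lambda = (2*9*3.75 - 5)/4 = 15.625
Step 3: Compute optimal value.
f(x*) = 9*3.75^2 - 5*3.75 = 107.8125


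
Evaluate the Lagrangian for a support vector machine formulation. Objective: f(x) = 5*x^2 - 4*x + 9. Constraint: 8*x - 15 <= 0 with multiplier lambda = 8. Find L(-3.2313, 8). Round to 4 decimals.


Step 1: Evaluate f(x).
f(-3.2313) = 5*(-3.2313)^2 - 4*(-3.2313) + 9 = 74.1317
Step 2: Evaluate g(x).
g(-3.2313) = 8*-3.2313 - 15 = -40.8504
Step 3: Compute Lagrangian.
L = 74.1317 + 8*-40.8504 = -252.6715


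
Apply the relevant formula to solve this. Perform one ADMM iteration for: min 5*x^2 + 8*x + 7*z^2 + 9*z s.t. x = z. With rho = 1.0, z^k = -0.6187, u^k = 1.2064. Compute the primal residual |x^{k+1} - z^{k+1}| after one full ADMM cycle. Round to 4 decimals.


ADMM iteration with rho = 1.0, z^k = -0.6187, u^k = 1.2064
Step 1: x-update.
Minimize 5*x^2 + 8*x + (1.0/2)*(x + 0.6187 + 1.2064)^2
FOC: (2*5 + 1.0)*x = -8 + 1.0*(-0.6187 - 1.2064)
x^{k+1} = -0.8932
Step 2: z-update.
Minimize 7*z^2 + 9*z + (1.0/2)*(-0.8932 - z + 1.2064)^2
FOC: (2*7 + 1.0)*z = -9 + 1.0*(-0.8932 + 1.2064)
z^{k+1} = -0.5791
Step 3: u-update.
u^{k+1} = 1.2064 - 0.8932 + 0.5791 = 0.8923
Step 4: Primal residual = |-0.8932 + 0.5791| = 0.3141


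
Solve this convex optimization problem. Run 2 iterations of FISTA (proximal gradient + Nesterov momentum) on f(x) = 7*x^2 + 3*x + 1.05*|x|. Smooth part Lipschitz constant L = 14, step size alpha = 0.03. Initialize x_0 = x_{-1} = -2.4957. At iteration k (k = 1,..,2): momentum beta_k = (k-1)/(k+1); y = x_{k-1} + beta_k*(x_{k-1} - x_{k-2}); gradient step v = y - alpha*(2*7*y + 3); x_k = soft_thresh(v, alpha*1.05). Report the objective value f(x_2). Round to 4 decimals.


FISTA on f(x) = 7*x^2 + 3*x + 1.05*|x|
L = 14, alpha = 0.03
Iteration 1: beta = 0.0, y = -2.4957 + 0.0*(-2.4957 + 2.4957) = -2.4957
  grad(y) = -31.9398, v = y - alpha*grad = -1.5375
  prox(v) = soft_thresh(-1.5375, 0.0315) = -1.506
Iteration 2: beta = 0.3333, y = -1.506 + 0.3333*(-1.506 + 2.4957) = -1.1761
  grad(y) = -13.4655, v = y - alpha*grad = -0.7721
  prox(v) = soft_thresh(-0.7721, 0.0315) = -0.7406
f(x_2) = 7*(-0.7406)^2 + 3*(-0.7406) + 1.05*|-0.7406| = 2.3956


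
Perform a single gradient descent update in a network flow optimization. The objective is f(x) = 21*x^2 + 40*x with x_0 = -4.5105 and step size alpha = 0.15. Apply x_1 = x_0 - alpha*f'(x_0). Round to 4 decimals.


We compute the gradient at x_0 and apply the update.
f'(x) = 42*x + 40
f'(-4.5105) = 42*-4.5105 + 40 = -149.441
x_1 = -4.5105 - 0.15*-149.441 = 17.9057


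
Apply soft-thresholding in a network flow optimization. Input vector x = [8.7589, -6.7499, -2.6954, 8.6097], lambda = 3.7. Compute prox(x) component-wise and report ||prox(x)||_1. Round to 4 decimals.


Soft-thresholding with lambda = 3.7:
prox(8.7589) = sign(8.7589)*max(|8.7589| - 3.7, 0) = 5.0589
prox(-6.7499) = sign(-6.7499)*max(|-6.7499| - 3.7, 0) = -3.0499
prox(-2.6954) = sign(-2.6954)*max(|-2.6954| - 3.7, 0) = 0.0
prox(8.6097) = sign(8.6097)*max(|8.6097| - 3.7, 0) = 4.9097
prox(x) = [5.0589, -3.0499, 0.0, 4.9097]
||prox(x)||_1 = 5.0589 + 3.0499 + 0.0 + 4.9097 = 13.0185


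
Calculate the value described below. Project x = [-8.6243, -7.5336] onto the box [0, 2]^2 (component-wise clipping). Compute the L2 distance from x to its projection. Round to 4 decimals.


Project each component onto [0, 2].
clip(-8.6243) = 0.0, clip(-7.5336) = 0.0
Projection = [0.0, 0.0]
Squared diffs: [74.3786, 56.7551]
Distance = sqrt(131.1337) = 11.4514


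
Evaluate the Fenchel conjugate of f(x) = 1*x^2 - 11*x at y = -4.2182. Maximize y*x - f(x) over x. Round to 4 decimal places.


f*(y) = sup_x {y*x - a*x^2 - b*x} = sup_x {(y-b)*x - a*x^2}
FOC: (y - b) - 2a*x = 0 => x* = (y - b)/(2a)
x* = (-4.2182 + 11)/(2*1) = 3.3909
f*(-4.2182) = (y-b)^2/(4a) = (-4.2182 + 11)^2/(4*1)
= 45.9928/4 = 11.4982


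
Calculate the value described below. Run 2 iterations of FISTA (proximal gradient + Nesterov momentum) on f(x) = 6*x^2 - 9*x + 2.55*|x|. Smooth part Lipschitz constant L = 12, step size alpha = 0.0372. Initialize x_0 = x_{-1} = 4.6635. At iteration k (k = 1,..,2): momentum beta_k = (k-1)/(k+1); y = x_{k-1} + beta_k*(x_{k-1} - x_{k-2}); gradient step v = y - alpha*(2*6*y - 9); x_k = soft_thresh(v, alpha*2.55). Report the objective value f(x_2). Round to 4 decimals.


FISTA on f(x) = 6*x^2 - 9*x + 2.55*|x|
L = 12, alpha = 0.0372
Iteration 1: beta = 0.0, y = 4.6635 + 0.0*(4.6635 - 4.6635) = 4.6635
  grad(y) = 46.962, v = y - alpha*grad = 2.9165
  prox(v) = soft_thresh(2.9165, 0.0949) = 2.8217
Iteration 2: beta = 0.3333, y = 2.8217 + 0.3333*(2.8217 - 4.6635) = 2.2077
  grad(y) = 17.4925, v = y - alpha*grad = 1.557
  prox(v) = soft_thresh(1.557, 0.0949) = 1.4621
f(x_2) = 6*1.4621^2 - 9*1.4621 + 2.55*|1.4621| = 3.3962


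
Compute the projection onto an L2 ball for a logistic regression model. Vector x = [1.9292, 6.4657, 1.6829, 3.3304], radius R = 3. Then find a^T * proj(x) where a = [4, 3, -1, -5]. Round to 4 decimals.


Step 1: Compute ||x|| (intermediates to 6 decimals).
||x|| = sqrt(1.9292^2 + 6.4657^2 + 1.6829^2 + 3.3304^2) = 7.710435
Step 2: Project.
Since ||x|| > R, scale = R/||x|| = 3/7.710435 = 0.389083, proj(x) = scale * x
proj(x) = [0.750619, 2.515694, 0.654788, 1.295802]
Step 3: Dot product.
a^T * proj(x) = 4*0.750619 + 3*2.515694 - 1*0.654788 - 5*1.295802 = 3.4158


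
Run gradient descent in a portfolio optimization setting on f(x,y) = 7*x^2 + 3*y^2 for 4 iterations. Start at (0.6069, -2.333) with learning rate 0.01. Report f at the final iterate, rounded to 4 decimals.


Gradient descent on f(x,y) = 7*x^2 + 3*y^2.
Starting point: (0.6069, -2.333), alpha = 0.01
Step 1: grad_x = 2*7*0.6069 = 8.4966, grad_y = 2*3*-2.333 = -13.998
  x_1 = 0.6069 - 0.01*8.4966 = 0.5219
  y_1 = -2.333 - 0.01*-13.998 = -2.193
Step 2: grad_x = 2*7*0.5219 = 7.3071, grad_y = 2*3*-2.193 = -13.1581
  x_2 = 0.5219 - 0.01*7.3071 = 0.4489
  y_2 = -2.193 - 0.01*-13.1581 = -2.0614
Step 3: grad_x = 2*7*0.4489 = 6.2841, grad_y = 2*3*-2.0614 = -12.3686
  x_3 = 0.4489 - 0.01*6.2841 = 0.386
  y_3 = -2.0614 - 0.01*-12.3686 = -1.9378
Step 4: grad_x = 2*7*0.386 = 5.4043, grad_y = 2*3*-1.9378 = -11.6265
  x_4 = 0.386 - 0.01*5.4043 = 0.332
  y_4 = -1.9378 - 0.01*-11.6265 = -1.8215
f(0.332, -1.8215) = 7*0.332^2 + 3*(-1.8215)^2 = 10.7249


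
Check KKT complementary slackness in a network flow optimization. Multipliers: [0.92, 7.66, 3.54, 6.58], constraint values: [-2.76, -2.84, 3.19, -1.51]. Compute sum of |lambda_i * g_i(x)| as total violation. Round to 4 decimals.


KKT complementary slackness check:
lambda_1 * g_1 = 0.92 * -2.76 = -2.5392
lambda_2 * g_2 = 7.66 * -2.84 = -21.7544
lambda_3 * g_3 = 3.54 * 3.19 = 11.2926
lambda_4 * g_4 = 6.58 * -1.51 = -9.9358
Total violation = 2.5392 + 21.7544 + 11.2926 + 9.9358 = 45.522


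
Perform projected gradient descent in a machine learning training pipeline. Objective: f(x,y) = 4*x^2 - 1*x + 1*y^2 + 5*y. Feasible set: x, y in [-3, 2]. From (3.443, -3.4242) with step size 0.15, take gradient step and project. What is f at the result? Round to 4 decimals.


Step 1: Compute gradient at (3.443, -3.4242).
grad_x = 2*4*3.443 - 1 = 26.544
grad_y = 2*1*-3.4242 + 5 = -1.8484
Step 2: Gradient step.
x_raw = 3.443 - 0.15*26.544 = -0.5386
y_raw = -3.4242 - 0.15*-1.8484 = -3.1469
Step 3: Project onto [-3, 2].
x_proj = clip(-0.5386) = -0.5386
y_proj = clip(-3.1469) = -3.0
Step 4: Evaluate f.
f(-0.5386, -3.0) = -4.301


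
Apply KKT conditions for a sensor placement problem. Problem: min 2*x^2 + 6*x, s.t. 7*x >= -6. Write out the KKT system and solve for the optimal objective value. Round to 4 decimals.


Step 1: Try lambda = 0 (constraint inactive).
x_unc = -6/(2*2) = -1.5
Check: 7*-1.5 = -10.5 < -6 -- violated!
Step 2: Constraint must be active: 7*x = -6
x* = -6/7 = -0.8571 (rounded; the exact value -6/7 is used below)
lambda = (2*2*(-6/7) + 6)/7 = 0.3673
Step 3: Compute optimal value.
f(x*) = 2*(-6/7)^2 + 6*(-6/7) = -3.6735


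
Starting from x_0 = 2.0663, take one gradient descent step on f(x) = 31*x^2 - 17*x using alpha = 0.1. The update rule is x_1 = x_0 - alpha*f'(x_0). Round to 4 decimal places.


We compute the gradient at x_0 and apply the update.
f'(x) = 62*x - 17
f'(2.0663) = 62*2.0663 - 17 = 111.1106
x_1 = 2.0663 - 0.1*111.1106 = -9.0448


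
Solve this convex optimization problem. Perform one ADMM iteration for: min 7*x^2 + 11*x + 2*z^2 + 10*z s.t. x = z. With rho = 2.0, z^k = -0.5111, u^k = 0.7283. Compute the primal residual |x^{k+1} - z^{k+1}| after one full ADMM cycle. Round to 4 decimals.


ADMM iteration with rho = 2.0, z^k = -0.5111, u^k = 0.7283
Step 1: x-update.
Minimize 7*x^2 + 11*x + (2.0/2)*(x + 0.5111 + 0.7283)^2
FOC: (2*7 + 2.0)*x = -11 + 2.0*(-0.5111 - 0.7283)
x^{k+1} = -0.8424
Step 2: z-update.
Minimize 2*z^2 + 10*z + (2.0/2)*(-0.8424 - z + 0.7283)^2
FOC: (2*2 + 2.0)*z = -10 + 2.0*(-0.8424 + 0.7283)
z^{k+1} = -1.7047
Step 3: u-update.
u^{k+1} = 0.7283 - 0.8424 + 1.7047 = 1.5906
Step 4: Primal residual = |-0.8424 + 1.7047| = 0.8623


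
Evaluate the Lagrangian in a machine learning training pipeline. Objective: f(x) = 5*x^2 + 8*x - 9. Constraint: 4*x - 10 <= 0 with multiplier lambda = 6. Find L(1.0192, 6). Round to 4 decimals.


Step 1: Evaluate f(x).
f(1.0192) = 5*1.0192^2 + 8*1.0192 - 9 = 4.3474
Step 2: Evaluate g(x).
g(1.0192) = 4*1.0192 - 10 = -5.9232
Step 3: Compute Lagrangian.
L = 4.3474 + 6*-5.9232 = -31.1918


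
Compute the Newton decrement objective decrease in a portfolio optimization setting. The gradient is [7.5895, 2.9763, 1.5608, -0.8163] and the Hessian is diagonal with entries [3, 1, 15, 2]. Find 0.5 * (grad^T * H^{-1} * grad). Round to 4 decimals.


Step 1: H is diagonal, so H^(-1) * g = [2.5298, 2.9763, 0.1041, -0.4082].
Step 2: g^T H^(-1) g = sum_i g_i^2 / H_ii
  = (7.5895)^2/3 + (2.9763)^2/1 + (1.5608)^2/15 + (-0.8163)^2/2
  = 19.2002 + 8.8584 + 0.1624 + 0.3332 = 28.5541
Step 3: Objective decrease = 0.5 * g^T H^(-1) g = 14.2771


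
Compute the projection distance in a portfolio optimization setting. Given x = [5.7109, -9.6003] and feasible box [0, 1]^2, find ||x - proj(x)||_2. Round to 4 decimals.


Project each component onto [0, 1].
clip(5.7109) = 1.0, clip(-9.6003) = 0.0
Projection = [1.0, 0.0]
Squared diffs: [22.1926, 92.1658]
Distance = sqrt(114.3584) = 10.6938


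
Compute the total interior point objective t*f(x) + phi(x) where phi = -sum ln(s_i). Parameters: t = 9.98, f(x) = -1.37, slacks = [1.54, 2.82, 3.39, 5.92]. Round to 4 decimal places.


Step 1: Compute log-barrier.
ln values: [0.4318, 1.0367, 1.2208, 1.7783]
phi = -(0.4318 + 1.0367 + 1.2208 + 1.7783) = -4.4677
Step 2: Compute augmented objective.
t*f(x) = 9.98*-1.37 = -13.6726
Total = -13.6726 - 4.4677 = -18.1403


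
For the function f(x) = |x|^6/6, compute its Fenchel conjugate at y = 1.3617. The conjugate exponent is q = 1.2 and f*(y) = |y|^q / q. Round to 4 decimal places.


The conjugate exponent q satisfies 1/p + 1/q = 1.
p = 6, so q = 6/(6 - 1) = 1.2
|y|^q = 1.3617^1.2 = 1.4484
f*(1.3617) = 1.4484 / 1.2 = 1.207


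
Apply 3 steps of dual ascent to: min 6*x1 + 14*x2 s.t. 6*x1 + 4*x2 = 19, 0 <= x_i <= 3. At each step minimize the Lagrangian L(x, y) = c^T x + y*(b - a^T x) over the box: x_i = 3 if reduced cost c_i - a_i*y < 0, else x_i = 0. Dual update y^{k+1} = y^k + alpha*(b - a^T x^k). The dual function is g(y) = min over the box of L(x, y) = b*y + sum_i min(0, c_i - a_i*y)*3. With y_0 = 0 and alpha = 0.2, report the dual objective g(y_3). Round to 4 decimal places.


Dual ascent for LP: min 6*x1 + 14*x2, 6*x1 + 4*x2 = 19, 0 <= x_i <= 3
Step 1: y^k = 0.0, reduced costs: (6.0, 14.0)
  x^k = (0.0, 0.0), subgradient = b - a^T x = 19.0
  y^{k+1} = 0.0 + 0.2*19.0 = 3.8
Step 2: y^k = 3.8, reduced costs: (-16.8, -1.2)
  x^k = (3.0, 3.0), subgradient = b - a^T x = -11.0
  y^{k+1} = 3.8 + 0.2*-11.0 = 1.6
Step 3: y^k = 1.6, reduced costs: (-3.6, 7.6)
  x^k = (3.0, 0.0), subgradient = b - a^T x = 1.0
  y^{k+1} = 1.6 + 0.2*1.0 = 1.8
Dual objective at y_3 = 1.8: reduced costs (-4.8, 6.8), box minimizer x = (3.0, 0.0)
g(y_3) = b*y + (c1 - a1*y)*x1 + (c2 - a2*y)*x2 = 19*1.8 + (-4.8)*3.0 + 6.8*0.0 = 34.2 - 14.4 + 0.0 = 19.8


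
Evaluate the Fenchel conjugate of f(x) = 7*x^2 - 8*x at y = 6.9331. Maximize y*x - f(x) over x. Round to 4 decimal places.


f*(y) = sup_x {y*x - a*x^2 - b*x} = sup_x {(y-b)*x - a*x^2}
FOC: (y - b) - 2a*x = 0 => x* = (y - b)/(2a)
x* = (6.9331 + 8)/(2*7) = 1.0667
f*(6.9331) = (y-b)^2/(4a) = (6.9331 + 8)^2/(4*7)
= 222.9975/28 = 7.9642


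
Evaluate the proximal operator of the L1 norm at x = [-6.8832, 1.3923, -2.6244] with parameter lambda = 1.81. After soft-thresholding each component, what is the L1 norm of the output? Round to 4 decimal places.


Soft-thresholding with lambda = 1.81:
prox(-6.8832) = sign(-6.8832)*max(|-6.8832| - 1.81, 0) = -5.0732
prox(1.3923) = sign(1.3923)*max(|1.3923| - 1.81, 0) = 0.0
prox(-2.6244) = sign(-2.6244)*max(|-2.6244| - 1.81, 0) = -0.8144
prox(x) = [-5.0732, 0.0, -0.8144]
||prox(x)||_1 = 5.0732 + 0.0 + 0.8144 = 5.8876


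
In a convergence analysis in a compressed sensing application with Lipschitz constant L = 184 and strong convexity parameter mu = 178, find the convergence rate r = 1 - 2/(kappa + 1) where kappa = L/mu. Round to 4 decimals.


Step 1: Compute the condition number.
kappa = L/mu = 184/178 = 1.0337
Step 2: Compute the convergence rate.
r = 1 - 2/(kappa + 1) = 1 - 2*mu/(L + mu) = (L - mu)/(L + mu) = 6/362 = 0.0166


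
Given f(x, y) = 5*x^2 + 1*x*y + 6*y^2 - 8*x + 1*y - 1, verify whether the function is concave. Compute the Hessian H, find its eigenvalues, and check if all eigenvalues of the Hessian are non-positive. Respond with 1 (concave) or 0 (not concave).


The Hessian of f(x,y) = 5*x^2 + 1*x*y + 6*y^2 - 8*x + 1*y - 1 is:
H = [[10, 1], [1, 12]]
Trace = 10 + 12 = 22
Determinant = 10*12 - (1)^2 = 119
Discriminant = (22)^2 - 4*119 = 8.0
Eigenvalues: lambda_1 = 9.5858, lambda_2 = 12.4142
The function is not concave.

0


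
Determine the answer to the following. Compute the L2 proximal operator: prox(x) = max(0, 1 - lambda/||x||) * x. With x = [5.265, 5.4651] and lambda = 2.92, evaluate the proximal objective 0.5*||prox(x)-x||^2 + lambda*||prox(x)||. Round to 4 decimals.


Step 1: Compute ||x||.
||x|| = 7.5886
Step 2: Compute scaling factor.
scale = max(0, 1 - 2.92/7.5886) = 0.6152
Step 3: prox(x) = [3.2391, 3.3622]
||prox(x)|| = 4.6686
Step 4: Proximal objective.
0.5*||prox-x||^2 = 4.2632
lambda*||prox|| = 13.6323
Total = 17.8956


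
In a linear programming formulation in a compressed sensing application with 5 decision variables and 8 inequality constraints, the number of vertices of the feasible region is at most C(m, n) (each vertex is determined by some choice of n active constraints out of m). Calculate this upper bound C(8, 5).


Each vertex corresponds to some choice of n active constraints out of m, so the number of vertices is at most C(m, n) = m! / (n!(m-n)!).
m = 8, n = 5
Numerator: 8 * 7 * 6 * 5 * 4
Denominator: 5! = 120
C(8, 5) = 56


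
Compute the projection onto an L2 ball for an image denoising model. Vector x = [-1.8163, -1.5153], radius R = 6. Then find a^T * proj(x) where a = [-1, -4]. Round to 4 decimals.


Step 1: Compute ||x|| (intermediates to 6 decimals).
||x|| = sqrt((-1.8163)^2 + (-1.5153)^2) = 2.365392
Step 2: Project.
Since ||x|| <= R, proj = x (no scaling needed).
proj(x) = [-1.8163, -1.5153]
Step 3: Dot product.
a^T * proj(x) = -1*(-1.8163) - 4*(-1.5153) = 7.8775


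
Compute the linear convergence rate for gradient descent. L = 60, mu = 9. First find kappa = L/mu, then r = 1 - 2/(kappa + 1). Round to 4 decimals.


Step 1: Compute the condition number.
kappa = L/mu = 60/9 = 6.6667
Step 2: Compute the convergence rate.
r = 1 - 2/(kappa + 1) = 1 - 2*mu/(L + mu) = (L - mu)/(L + mu) = 51/69 = 0.7391


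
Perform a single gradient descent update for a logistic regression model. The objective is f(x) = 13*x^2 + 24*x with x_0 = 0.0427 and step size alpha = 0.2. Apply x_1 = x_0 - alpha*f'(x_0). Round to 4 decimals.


We compute the gradient at x_0 and apply the update.
f'(x) = 26*x + 24
f'(0.0427) = 26*0.0427 + 24 = 25.1102
x_1 = 0.0427 - 0.2*25.1102 = -4.9793


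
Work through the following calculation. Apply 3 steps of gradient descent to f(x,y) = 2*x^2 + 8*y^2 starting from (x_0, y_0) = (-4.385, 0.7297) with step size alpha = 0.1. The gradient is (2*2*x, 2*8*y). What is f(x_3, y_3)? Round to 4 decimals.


Gradient descent on f(x,y) = 2*x^2 + 8*y^2.
Starting point: (-4.385, 0.7297), alpha = 0.1
Step 1: grad_x = 2*2*-4.385 = -17.54, grad_y = 2*8*0.7297 = 11.6752
  x_1 = -4.385 - 0.1*-17.54 = -2.631
  y_1 = 0.7297 - 0.1*11.6752 = -0.4378
Step 2: grad_x = 2*2*-2.631 = -10.524, grad_y = 2*8*-0.4378 = -7.0051
  x_2 = -2.631 - 0.1*-10.524 = -1.5786
  y_2 = -0.4378 - 0.1*-7.0051 = 0.2627
Step 3: grad_x = 2*2*-1.5786 = -6.3144, grad_y = 2*8*0.2627 = 4.2031
  x_3 = -1.5786 - 0.1*-6.3144 = -0.9472
  y_3 = 0.2627 - 0.1*4.2031 = -0.1576
f(-0.9472, -0.1576) = 2*(-0.9472)^2 + 8*(-0.1576)^2 = 1.993


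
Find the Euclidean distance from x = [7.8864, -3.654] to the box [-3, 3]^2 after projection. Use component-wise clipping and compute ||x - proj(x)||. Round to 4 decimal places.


Project each component onto [-3, 3].
clip(7.8864) = 3.0, clip(-3.654) = -3.0
Projection = [3.0, -3.0]
Squared diffs: [23.8769, 0.4277]
Distance = sqrt(24.3046) = 4.93


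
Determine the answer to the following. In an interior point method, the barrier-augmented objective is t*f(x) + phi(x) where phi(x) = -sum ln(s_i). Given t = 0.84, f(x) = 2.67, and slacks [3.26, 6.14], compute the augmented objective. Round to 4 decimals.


Step 1: Compute log-barrier.
ln values: [1.1817, 1.8148]
phi = -(1.1817 + 1.8148) = -2.9966
Step 2: Compute augmented objective.
t*f(x) = 0.84*2.67 = 2.2428
Total = 2.2428 - 2.9966 = -0.7538


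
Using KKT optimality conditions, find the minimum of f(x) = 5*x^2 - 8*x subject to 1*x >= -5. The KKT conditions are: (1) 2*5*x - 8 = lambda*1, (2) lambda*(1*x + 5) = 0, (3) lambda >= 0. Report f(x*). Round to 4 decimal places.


Step 1: Try lambda = 0 (constraint inactive).
Stationarity: 2*5*x - 8 = 0
x* = 8/(2*5) = 0.8
Check constraint: 1*0.8 = 0.8 >= -5 -- satisfied.
Step 2: Compute optimal value.
f(x*) = 5*0.8^2 - 8*0.8 = -3.2


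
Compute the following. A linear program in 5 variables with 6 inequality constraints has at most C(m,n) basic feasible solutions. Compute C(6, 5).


Each vertex corresponds to some choice of n active constraints out of m, so the number of vertices is at most C(m, n) = m! / (n!(m-n)!).
m = 6, n = 5
Numerator: 6 * 5 * 4 * 3 * 2
Denominator: 5! = 120
C(6, 5) = 6


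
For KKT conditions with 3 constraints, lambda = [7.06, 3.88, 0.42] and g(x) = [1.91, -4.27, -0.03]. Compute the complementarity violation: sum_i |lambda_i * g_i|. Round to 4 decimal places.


KKT complementary slackness check:
lambda_1 * g_1 = 7.06 * 1.91 = 13.4846
lambda_2 * g_2 = 3.88 * -4.27 = -16.5676
lambda_3 * g_3 = 0.42 * -0.03 = -0.0126
Total violation = 13.4846 + 16.5676 + 0.0126 = 30.0648


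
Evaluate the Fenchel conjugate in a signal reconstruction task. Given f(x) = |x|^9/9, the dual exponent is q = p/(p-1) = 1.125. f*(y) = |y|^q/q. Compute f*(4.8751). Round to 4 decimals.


The conjugate exponent q satisfies 1/p + 1/q = 1.
p = 9, so q = 9/(9 - 1) = 1.125
|y|^q = 4.8751^1.125 = 5.9427
f*(4.8751) = 5.9427 / 1.125 = 5.2824


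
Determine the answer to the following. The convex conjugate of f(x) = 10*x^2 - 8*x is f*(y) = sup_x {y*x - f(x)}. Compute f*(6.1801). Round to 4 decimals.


f*(y) = sup_x {y*x - a*x^2 - b*x} = sup_x {(y-b)*x - a*x^2}
FOC: (y - b) - 2a*x = 0 => x* = (y - b)/(2a)
x* = (6.1801 + 8)/(2*10) = 0.709
f*(6.1801) = (y-b)^2/(4a) = (6.1801 + 8)^2/(4*10)
= 201.0752/40 = 5.0269


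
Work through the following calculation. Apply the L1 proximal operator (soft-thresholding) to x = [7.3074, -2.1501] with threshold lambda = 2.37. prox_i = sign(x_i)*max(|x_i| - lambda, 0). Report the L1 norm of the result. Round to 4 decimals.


Soft-thresholding with lambda = 2.37:
prox(7.3074) = sign(7.3074)*max(|7.3074| - 2.37, 0) = 4.9374
prox(-2.1501) = sign(-2.1501)*max(|-2.1501| - 2.37, 0) = 0.0
prox(x) = [4.9374, 0.0]
||prox(x)||_1 = 4.9374 + 0.0 = 4.9374


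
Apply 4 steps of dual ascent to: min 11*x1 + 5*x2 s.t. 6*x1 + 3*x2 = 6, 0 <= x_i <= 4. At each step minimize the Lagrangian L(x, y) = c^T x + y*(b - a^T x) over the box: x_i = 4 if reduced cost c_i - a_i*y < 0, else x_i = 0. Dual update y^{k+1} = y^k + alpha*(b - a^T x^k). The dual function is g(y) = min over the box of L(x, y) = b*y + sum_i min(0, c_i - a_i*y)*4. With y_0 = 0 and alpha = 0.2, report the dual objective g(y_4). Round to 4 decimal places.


Dual ascent for LP: min 11*x1 + 5*x2, 6*x1 + 3*x2 = 6, 0 <= x_i <= 4
Step 1: y^k = 0.0, reduced costs: (11.0, 5.0)
  x^k = (0.0, 0.0), subgradient = b - a^T x = 6.0
  y^{k+1} = 0.0 + 0.2*6.0 = 1.2
Step 2: y^k = 1.2, reduced costs: (3.8, 1.4)
  x^k = (0.0, 0.0), subgradient = b - a^T x = 6.0
  y^{k+1} = 1.2 + 0.2*6.0 = 2.4
Step 3: y^k = 2.4, reduced costs: (-3.4, -2.2)
  x^k = (4.0, 4.0), subgradient = b - a^T x = -30.0
  y^{k+1} = 2.4 + 0.2*-30.0 = -3.6
Step 4: y^k = -3.6, reduced costs: (32.6, 15.8)
  x^k = (0.0, 0.0), subgradient = b - a^T x = 6.0
  y^{k+1} = -3.6 + 0.2*6.0 = -2.4
Dual objective at y_4 = -2.4: reduced costs (25.4, 12.2), box minimizer x = (0.0, 0.0)
g(y_4) = b*y + (c1 - a1*y)*x1 + (c2 - a2*y)*x2 = 6*(-2.4) + 25.4*0.0 + 12.2*0.0 = -14.4 + 0.0 + 0.0 = -14.4


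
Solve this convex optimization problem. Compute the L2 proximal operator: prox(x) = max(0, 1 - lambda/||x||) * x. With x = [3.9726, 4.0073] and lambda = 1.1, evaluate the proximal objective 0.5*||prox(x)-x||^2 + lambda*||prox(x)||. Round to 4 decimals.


Step 1: Compute ||x||.
||x|| = 5.6427
Step 2: Compute scaling factor.
scale = max(0, 1 - 1.1/5.6427) = 0.8051
Step 3: prox(x) = [3.1982, 3.2261]
||prox(x)|| = 4.5427
Step 4: Proximal objective.
0.5*||prox-x||^2 = 0.605
lambda*||prox|| = 4.997
Total = 5.602


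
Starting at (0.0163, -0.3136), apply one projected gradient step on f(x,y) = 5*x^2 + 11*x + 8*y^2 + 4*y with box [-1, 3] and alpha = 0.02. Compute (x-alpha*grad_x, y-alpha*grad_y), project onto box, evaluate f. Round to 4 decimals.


Step 1: Compute gradient at (0.0163, -0.3136).
grad_x = 2*5*0.0163 + 11 = 11.163
grad_y = 2*8*-0.3136 + 4 = -1.0176
Step 2: Gradient step.
x_raw = 0.0163 - 0.02*11.163 = -0.207
y_raw = -0.3136 - 0.02*-1.0176 = -0.2932
Step 3: Project onto [-1, 3].
x_proj = clip(-0.207) = -0.207
y_proj = clip(-0.2932) = -0.2932
Step 4: Evaluate f.
f(-0.207, -0.2932) = -2.5474


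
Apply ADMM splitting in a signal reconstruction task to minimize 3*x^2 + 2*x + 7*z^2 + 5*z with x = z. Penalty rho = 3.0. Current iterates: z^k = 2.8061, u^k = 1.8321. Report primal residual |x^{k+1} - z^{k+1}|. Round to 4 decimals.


ADMM iteration with rho = 3.0, z^k = 2.8061, u^k = 1.8321
Step 1: x-update.
Minimize 3*x^2 + 2*x + (3.0/2)*(x - 2.8061 + 1.8321)^2
FOC: (2*3 + 3.0)*x = -2 + 3.0*(2.8061 - 1.8321)
x^{k+1} = 0.1024
Step 2: z-update.
Minimize 7*z^2 + 5*z + (3.0/2)*(0.1024 - z + 1.8321)^2
FOC: (2*7 + 3.0)*z = -5 + 3.0*(0.1024 + 1.8321)
z^{k+1} = 0.0473
Step 3: u-update.
u^{k+1} = 1.8321 + 0.1024 - 0.0473 = 1.8873
Step 4: Primal residual = |0.1024 - 0.0473| = 0.0552


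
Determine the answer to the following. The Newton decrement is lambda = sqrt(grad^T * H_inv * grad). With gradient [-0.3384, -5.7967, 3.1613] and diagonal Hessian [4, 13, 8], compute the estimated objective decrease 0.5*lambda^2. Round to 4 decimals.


Step 1: H is diagonal, so H^(-1) * g = [-0.0846, -0.4459, 0.3952].
Step 2: g^T H^(-1) g = sum_i g_i^2 / H_ii
  = (-0.3384)^2/4 + (-5.7967)^2/13 + (3.1613)^2/8
  = 0.0286 + 2.5847 + 1.2492 = 3.8626
Step 3: Objective decrease = 0.5 * g^T H^(-1) g = 1.9313


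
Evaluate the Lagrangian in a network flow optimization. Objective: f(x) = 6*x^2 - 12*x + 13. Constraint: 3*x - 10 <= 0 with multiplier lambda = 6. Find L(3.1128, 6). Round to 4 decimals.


Step 1: Evaluate f(x).
f(3.1128) = 6*3.1128^2 - 12*3.1128 + 13 = 33.7835
Step 2: Evaluate g(x).
g(3.1128) = 3*3.1128 - 10 = -0.6616
Step 3: Compute Lagrangian.
L = 33.7835 + 6*-0.6616 = 29.8139


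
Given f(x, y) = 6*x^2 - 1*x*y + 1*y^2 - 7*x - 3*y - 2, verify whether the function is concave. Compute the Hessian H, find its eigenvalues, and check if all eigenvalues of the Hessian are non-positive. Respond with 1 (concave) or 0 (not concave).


The Hessian of f(x,y) = 6*x^2 - 1*x*y + 1*y^2 - 7*x - 3*y - 2 is:
H = [[12, -1], [-1, 2]]
Trace = 12 + 2 = 14
Determinant = 12*2 - (-1)^2 = 23
Discriminant = (14)^2 - 4*23 = 104.0
Eigenvalues: lambda_1 = 1.901, lambda_2 = 12.099
The function is not concave.

0
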